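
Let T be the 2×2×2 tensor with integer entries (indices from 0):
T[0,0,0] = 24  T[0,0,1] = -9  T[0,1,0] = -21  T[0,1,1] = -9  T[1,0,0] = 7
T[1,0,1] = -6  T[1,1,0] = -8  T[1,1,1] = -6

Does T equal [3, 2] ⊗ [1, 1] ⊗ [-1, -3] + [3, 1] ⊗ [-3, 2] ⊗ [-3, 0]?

Yes

Reconstruct entrywise from the claimed factors. For example, T[1,0,1] = -6 and Σₗ aₗ[1]bₗ[0]cₗ[1] = (2)·(1)·(-3) + (1)·(-3)·(0) = -6; checking all 8 entries, every one matches. The claim holds.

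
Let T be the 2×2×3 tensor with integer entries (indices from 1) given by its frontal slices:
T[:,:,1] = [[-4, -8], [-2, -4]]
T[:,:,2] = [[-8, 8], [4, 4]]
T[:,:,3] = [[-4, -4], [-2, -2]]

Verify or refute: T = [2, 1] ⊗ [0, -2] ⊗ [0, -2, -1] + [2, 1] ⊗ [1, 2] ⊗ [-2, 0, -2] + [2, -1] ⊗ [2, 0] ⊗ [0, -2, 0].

Yes

Reconstruct entrywise from the claimed factors. For example, T[2,2,2] = 4 and Σₗ aₗ[2]bₗ[2]cₗ[2] = (1)·(-2)·(-2) + (1)·(2)·(0) + (-1)·(0)·(-2) = 4; checking all 12 entries, every one matches. The claim holds.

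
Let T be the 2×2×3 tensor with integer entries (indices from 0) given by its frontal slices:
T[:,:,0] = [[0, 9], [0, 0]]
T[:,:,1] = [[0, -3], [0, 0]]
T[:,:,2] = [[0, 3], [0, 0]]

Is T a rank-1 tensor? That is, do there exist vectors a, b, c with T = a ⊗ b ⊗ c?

Yes

If T = a ⊗ b ⊗ c then every fibre of T is a multiple of the corresponding factor, so read the factors off the fibres through the nonzero entry T[0,1,0] = 9.
The mode-1 fibre T[:,1,0] = [9, 0] gives a = [1, 0] (primitive direction); the mode-2 fibre T[0,:,0] = [0, 9] gives b = [0, 1]; then c[k] = T[0,1,k] / (a[0]·b[1]) = [9, -3, 3] / 1 = [9, -3, 3].
Expanding [1, 0] ⊗ [0, 1] ⊗ [9, -3, 3] reproduces all 12 entries of T, so T = [1, 0] ⊗ [0, 1] ⊗ [9, -3, 3] and rank(T) ≤ 1.
Equivalently every frontal slice T[:,:,k] is c[k] times the rank-1 matrix [1, 0] ⊗ [0, 1]. So T has rank 1 (it is nonzero).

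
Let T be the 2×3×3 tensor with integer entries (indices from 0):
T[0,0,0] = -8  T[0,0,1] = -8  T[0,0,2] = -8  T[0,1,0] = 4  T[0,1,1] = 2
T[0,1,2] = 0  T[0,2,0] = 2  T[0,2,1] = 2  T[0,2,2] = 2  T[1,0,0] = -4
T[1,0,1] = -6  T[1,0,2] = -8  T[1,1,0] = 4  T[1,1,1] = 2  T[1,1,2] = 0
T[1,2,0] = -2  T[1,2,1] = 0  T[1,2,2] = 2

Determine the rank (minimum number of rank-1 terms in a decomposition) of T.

3

Lower bound: in the mode-2 unfolding of T (rows indexed by j, columns by (i,k)) the 3×3 minor on rows j ∈ {0, 1, 2}, columns (i,k) ∈ {(0,0), (0,1), (1,0)} is det [[-8, -8, -4], [4, 2, 4], [2, 2, -2]] = -48 ≠ 0, so that unfolding has rank ≥ 3 and hence rank(T) ≥ 3 (CP rank is at least every unfolding rank, though it can be larger).
Upper bound: T is a sum of 3 rank-1 terms, T = [1, 0] ⊗ [1, 0, -1] ⊗ [-4, -2, 0] + [1, 1] ⊗ [1, 1, -1] ⊗ [0, -2, -4] + [1, 1] ⊗ [2, -2, 1] ⊗ [-2, -2, -2] (written with every a and b primitive with positive leading entry and the scale carried by c; CP decompositions are not unique, and this one is verified by expanding entrywise), so rank(T) ≤ 3.
These bounds meet, so rank(T) = 3.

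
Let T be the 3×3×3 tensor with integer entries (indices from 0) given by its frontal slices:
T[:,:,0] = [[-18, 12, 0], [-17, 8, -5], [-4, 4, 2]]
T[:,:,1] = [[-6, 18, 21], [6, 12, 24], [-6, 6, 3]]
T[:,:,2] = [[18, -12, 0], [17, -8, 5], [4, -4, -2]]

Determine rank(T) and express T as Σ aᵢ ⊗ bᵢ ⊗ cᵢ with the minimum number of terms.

Lower bound: the mode-2 unfolding of T (rows indexed by j, columns by (i,k) = (0,0), (0,1), (0,2), (1,0), (1,1), (1,2), (2,0), (2,1), (2,2)) is [[-18, -6, 18, -17, 6, 17, -4, -6, 4], [12, 18, -12, 8, 12, -8, 4, 6, -4], [0, 21, 0, -5, 24, 5, 2, 3, -2]].
There the 2×2 minor on rows j ∈ {0, 1}, columns (i,k) ∈ {(0,0), (0,1)} is det [[-18, -6], [12, 18]] = -252 ≠ 0, so this unfolding has rank ≥ 2; CP rank is at least every unfolding rank, so rank(T) ≥ 2. (This is only a lower bound: in general the CP rank may exceed every unfolding rank, so we still need to exhibit 2 rank-1 terms summing to T.)
Upper bound — finding two terms. Write S_k = T[:,:,k] for the frontal slices: S₀ = [[-18, 12, 0], [-17, 8, -5], [-4, 4, 2]], S₁ = [[-6, 18, 21], [6, 12, 24], [-6, 6, 3]], S₂ = [[18, -12, 0], [17, -8, 5], [4, -4, -2]].
If T = a₁ ⊗ b₁ ⊗ c₁ + a₂ ⊗ b₂ ⊗ c₂ then each S_k = c₁[k]·a₁b₁ᵀ + c₂[k]·a₂b₂ᵀ. S₀ and S₁ are linearly independent, so a₁b₁ᵀ and a₂b₂ᵀ must span the same plane of matrices: they are the rank-1 matrices of the form x·S₀ + y·S₁.
The 2×2 minor of x·S₀ + y·S₁ on rows {0,1}, columns {0,1} is 60·x² − 30·xy − 180·y² = 30·(2·x + 3·y)(x − 2·y), vanishing at (x:y) = (3:-2) and (2:1).
M₁ = 3·S₀ − 2·S₁ = [[-42, 0, -42], [-63, 0, -63], [0, 0, 0]] = (-21)·[2, 3, 0][1, 0, 1]ᵀ and M₂ = 2·S₀ + S₁ = [[-42, 42, 21], [-28, 28, 14], [-14, 14, 7]] = (-7)·[3, 2, 1][2, -2, -1]ᵀ, so take a₁ = [2, 3, 0], b₁ = [1, 0, 1], a₂ = [3, 2, 1], b₂ = [2, -2, -1].
Each slice is an integer combination of E₁ = a₁b₁ᵀ and E₂ = a₂b₂ᵀ: S₀ = −3·E₁ − 2·E₂, S₁ = 6·E₁ − 3·E₂, S₂ = 3·E₁ + 2·E₂; reading off coefficients, c₁ = [-3, 6, 3] and c₂ = [-2, -3, 2].
Hence T = [2, 3, 0] ⊗ [1, 0, 1] ⊗ [-3, 6, 3] + [3, 2, 1] ⊗ [2, -2, -1] ⊗ [-2, -3, 2], so rank(T) ≤ 2.
These bounds meet, so rank(T) = 2.
Check entry T[0,2,1] = 21: (2)·(1)·(6) + (3)·(-1)·(-3) = 21.

rank(T) = 2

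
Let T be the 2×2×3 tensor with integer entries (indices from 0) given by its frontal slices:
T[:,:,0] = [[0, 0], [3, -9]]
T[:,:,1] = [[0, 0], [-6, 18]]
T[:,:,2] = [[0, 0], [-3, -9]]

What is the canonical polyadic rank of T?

Lower bound: the mode-2 unfolding of T (rows indexed by j, columns by (i,k) = (0,0), (0,1), (0,2), (1,0), (1,1), (1,2)) is [[0, 0, 0, 3, -6, -3], [0, 0, 0, -9, 18, -9]].
There the 2×2 minor on rows j ∈ {0, 1}, columns (i,k) ∈ {(1,0), (1,2)} is det [[3, -3], [-9, -9]] = -54 ≠ 0, so this unfolding has rank ≥ 2; CP rank is at least every unfolding rank, so rank(T) ≥ 2. (This is only a lower bound: in general the CP rank may exceed every unfolding rank, so we still need to exhibit 2 rank-1 terms summing to T.)
Upper bound — finding two terms. Every mode-1 slice of T is a multiple of one matrix: T[i,:,:] = a[i]·M with a = [0, 1] and M = [[3, -6, -3], [-9, 18, -9]] (rows indexed by j, columns by k). So it suffices to write M as a sum of two rank-1 matrices.
Splitting M by its rows (j = 0, 1), M = [1, 0][3, -6, -3]ᵀ + [0, 1][-9, 18, -9]ᵀ.
Hence T = [0, 1] ⊗ [1, 0] ⊗ [3, -6, -3] + [0, 1] ⊗ [0, 1] ⊗ [-9, 18, -9], so rank(T) ≤ 2.
These bounds meet, so rank(T) = 2.

2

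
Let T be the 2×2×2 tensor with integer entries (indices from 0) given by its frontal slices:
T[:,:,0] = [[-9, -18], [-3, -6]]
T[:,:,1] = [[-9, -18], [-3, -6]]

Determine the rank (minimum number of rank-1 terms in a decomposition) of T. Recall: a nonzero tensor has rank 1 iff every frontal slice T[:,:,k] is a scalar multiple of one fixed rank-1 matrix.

Lower bound: T ≠ 0 (e.g. T[0,0,0] = -9), so rank(T) ≥ 1.
Upper bound: the mode-1 fibre T[:,0,0] = [-9, -3] gives a = (3, 1) (primitive direction); the mode-2 fibre T[0,:,0] = [-9, -18] gives b = (1, 2); then c[k] = T[0,0,k] / (a[0]·b[0]) = [-9, -9] / 3 = (-3, -3).
Expanding (3, 1) ⊗ (1, 2) ⊗ (-3, -3) reproduces all 8 entries of T, so T = (3, 1) ⊗ (1, 2) ⊗ (-3, -3) and rank(T) ≤ 1.
These bounds meet, so rank(T) = 1.

1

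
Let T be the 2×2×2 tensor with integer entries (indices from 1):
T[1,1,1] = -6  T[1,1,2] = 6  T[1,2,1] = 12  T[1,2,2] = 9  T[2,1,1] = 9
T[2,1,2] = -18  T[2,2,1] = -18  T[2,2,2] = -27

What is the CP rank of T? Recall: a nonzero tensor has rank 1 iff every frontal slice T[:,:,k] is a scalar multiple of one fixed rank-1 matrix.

Lower bound: the mode-3 unfolding of T (rows indexed by k, columns by (i,j) = (1,1), (1,2), (2,1), (2,2)) is [[-6, 12, 9, -18], [6, 9, -18, -27]].
There the 2×2 minor on rows k ∈ {1, 2}, columns (i,j) ∈ {(1,1), (1,2)} is det [[-6, 12], [6, 9]] = -126 ≠ 0, so this unfolding has rank ≥ 2; CP rank is at least every unfolding rank, so rank(T) ≥ 2. (This is only a lower bound: in general the CP rank may exceed every unfolding rank, so we still need to exhibit 2 rank-1 terms summing to T.)
Upper bound — finding two terms. Write S_k = T[:,:,k] for the frontal slices: S₁ = [[-6, 12], [9, -18]], S₂ = [[6, 9], [-18, -27]].
If T = a₁ ⊗ b₁ ⊗ c₁ + a₂ ⊗ b₂ ⊗ c₂ then each S_k = c₁[k]·a₁b₁ᵀ + c₂[k]·a₂b₂ᵀ. S₁ and S₂ are linearly independent, so a₁b₁ᵀ and a₂b₂ᵀ must span the same plane of matrices: they are the rank-1 matrices of the form x·S₁ + y·S₂.
det(x·S₁ + y·S₂) is 189·xy = 189·(y)(x), vanishing at (x:y) = (1:0) and (0:1).
M₁ = S₁ = [[-6, 12], [9, -18]] = (-3)·[2, -3][1, -2]ᵀ and M₂ = S₂ = [[6, 9], [-18, -27]] = 3·[1, -3][2, 3]ᵀ, so take a₁ = [2, -3], b₁ = [1, -2], a₂ = [1, -3], b₂ = [2, 3].
Each slice is an integer combination of E₁ = a₁b₁ᵀ and E₂ = a₂b₂ᵀ: S₁ = −3·E₁, S₂ = 3·E₂; reading off coefficients, c₁ = [-3, 0] and c₂ = [0, 3].
Hence T = [2, -3] ⊗ [1, -2] ⊗ [-3, 0] + [1, -3] ⊗ [2, 3] ⊗ [0, 3], so rank(T) ≤ 2.
These bounds meet, so rank(T) = 2.

2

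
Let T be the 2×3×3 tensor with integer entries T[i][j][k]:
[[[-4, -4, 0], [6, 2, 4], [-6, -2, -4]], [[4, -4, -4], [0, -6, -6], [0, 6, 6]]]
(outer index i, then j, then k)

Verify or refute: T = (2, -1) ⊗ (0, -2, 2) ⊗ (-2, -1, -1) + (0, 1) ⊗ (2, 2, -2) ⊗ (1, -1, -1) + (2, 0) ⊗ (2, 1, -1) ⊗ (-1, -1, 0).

Reconstruct entry (1,0,0) from the claimed factors: Σₗ aₗ[1]bₗ[0]cₗ[0] = (-1)·(0)·(-2) + (1)·(2)·(1) + (0)·(2)·(-1) = 2, but T[1,0,0] = 4. The claim is false.

No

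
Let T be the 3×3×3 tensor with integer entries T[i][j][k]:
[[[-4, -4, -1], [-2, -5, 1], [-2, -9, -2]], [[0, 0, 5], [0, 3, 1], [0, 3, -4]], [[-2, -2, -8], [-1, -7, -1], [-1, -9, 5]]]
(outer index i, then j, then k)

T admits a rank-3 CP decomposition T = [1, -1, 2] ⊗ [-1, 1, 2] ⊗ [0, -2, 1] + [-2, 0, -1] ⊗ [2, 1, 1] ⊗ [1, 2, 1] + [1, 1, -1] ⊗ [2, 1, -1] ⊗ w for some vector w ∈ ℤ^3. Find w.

w = [0, 1, 2]

Subtract the known terms from T to get the rank-1 residual R = [1, 1, -1] ⊗ [2, 1, -1] ⊗ w, so R[i,j,k] = a[i]·b[j]·w[k]. Pick indices with nonzero a[0]·b[0] = (1)·(2) = 2. Only the fibre through (0,0,·) is needed: R[0,0,:] = T[0,0,:] − Σₗ aₗ[0]bₗ[0]cₗ = [-4, -4, -1] − (1)·(-1)·[0, -2, 1] − (-2)·(2)·[1, 2, 1] = [0, 2, 4]. Then w[k] = R[0,0,k] / 2 for each k, giving w = [0, 2, 4] / 2 = [0, 1, 2].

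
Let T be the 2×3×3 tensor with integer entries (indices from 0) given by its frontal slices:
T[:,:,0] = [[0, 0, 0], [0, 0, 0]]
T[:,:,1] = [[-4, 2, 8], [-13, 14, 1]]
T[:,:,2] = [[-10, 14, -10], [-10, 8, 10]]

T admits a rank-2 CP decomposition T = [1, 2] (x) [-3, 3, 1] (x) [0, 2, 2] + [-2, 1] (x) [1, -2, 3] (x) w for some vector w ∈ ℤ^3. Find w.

w = [0, -1, 2]

Subtract the known terms from T to get the rank-1 residual R = [-2, 1] (x) [1, -2, 3] (x) w, so R[i,j,k] = a[i]·b[j]·w[k]. Pick indices with nonzero a[0]·b[0] = (-2)·(1) = -2. Only the fibre through (0,0,·) is needed: R[0,0,:] = T[0,0,:] − Σₗ aₗ[0]bₗ[0]cₗ = [0, -4, -10] − (1)·(-3)·[0, 2, 2] = [0, 2, -4]. Then w[k] = R[0,0,k] / -2 for each k, giving w = [0, 2, -4] / -2 = [0, -1, 2].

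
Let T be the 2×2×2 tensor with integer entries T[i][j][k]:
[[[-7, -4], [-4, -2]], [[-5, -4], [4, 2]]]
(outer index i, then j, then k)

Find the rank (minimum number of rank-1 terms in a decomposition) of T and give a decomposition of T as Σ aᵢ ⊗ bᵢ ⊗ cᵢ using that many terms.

rank(T) = 2

Lower bound: the mode-3 unfolding of T (rows indexed by k, columns by (i,j) = (0,0), (0,1), (1,0), (1,1)) is [[-7, -4, -5, 4], [-4, -2, -4, 2]].
There the 2×2 minor on rows k ∈ {0, 1}, columns (i,j) ∈ {(0,0), (0,1)} is det [[-7, -4], [-4, -2]] = -2 ≠ 0, so this unfolding has rank ≥ 2; CP rank is at least every unfolding rank, so rank(T) ≥ 2. (This is only a lower bound: in general the CP rank may exceed every unfolding rank, so we still need to exhibit 2 rank-1 terms summing to T.)
Upper bound — finding two terms. Write S_k = T[:,:,k] for the frontal slices: S₀ = [[-7, -4], [-5, 4]], S₁ = [[-4, -2], [-4, 2]].
If T = a₁ ⊗ b₁ ⊗ c₁ + a₂ ⊗ b₂ ⊗ c₂ then each S_k = c₁[k]·a₁b₁ᵀ + c₂[k]·a₂b₂ᵀ. S₀ and S₁ are linearly independent, so a₁b₁ᵀ and a₂b₂ᵀ must span the same plane of matrices: they are the rank-1 matrices of the form x·S₀ + y·S₁.
det(x·S₀ + y·S₁) is −48·x² − 56·xy − 16·y² = (-8)·(3·x + 2·y)(2·x + y), vanishing at (x:y) = (2:-3) and (1:-2).
M₁ = 2·S₀ − 3·S₁ = [[-2, -2], [2, 2]] = (-2)·[1, -1][1, 1]ᵀ and M₂ = S₀ − 2·S₁ = [[1, 0], [3, 0]] = [1, 3][1, 0]ᵀ, so take a₁ = [1, -1], b₁ = [1, 1], a₂ = [1, 3], b₂ = [1, 0].
Each slice is an integer combination of E₁ = a₁b₁ᵀ and E₂ = a₂b₂ᵀ: S₀ = −4·E₁ − 3·E₂, S₁ = −2·E₁ − 2·E₂; reading off coefficients, c₁ = [-4, -2] and c₂ = [-3, -2].
Hence T = [1, -1] ⊗ [1, 1] ⊗ [-4, -2] + [1, 3] ⊗ [1, 0] ⊗ [-3, -2], so rank(T) ≤ 2.
These bounds meet, so rank(T) = 2.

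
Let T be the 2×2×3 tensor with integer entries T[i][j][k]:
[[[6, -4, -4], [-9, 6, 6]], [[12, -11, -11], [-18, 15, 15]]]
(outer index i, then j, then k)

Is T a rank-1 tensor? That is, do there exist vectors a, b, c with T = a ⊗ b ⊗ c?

No

The mode-3 unfolding of T (rows indexed by k, columns by (i,j) = (0,0), (0,1), (1,0), (1,1)) is [[6, -9, 12, -18], [-4, 6, -11, 15], [-4, 6, -11, 15]].
There the 2×2 minor on rows k ∈ {0, 1}, columns (i,j) ∈ {(0,0), (1,0)} is det [[6, 12], [-4, -11]] = -18 ≠ 0, so this unfolding has rank ≥ 2; CP rank is at least every unfolding rank, so rank(T) ≥ 2.
In particular rank(T) ≥ 2 > 1, so T is not rank-1.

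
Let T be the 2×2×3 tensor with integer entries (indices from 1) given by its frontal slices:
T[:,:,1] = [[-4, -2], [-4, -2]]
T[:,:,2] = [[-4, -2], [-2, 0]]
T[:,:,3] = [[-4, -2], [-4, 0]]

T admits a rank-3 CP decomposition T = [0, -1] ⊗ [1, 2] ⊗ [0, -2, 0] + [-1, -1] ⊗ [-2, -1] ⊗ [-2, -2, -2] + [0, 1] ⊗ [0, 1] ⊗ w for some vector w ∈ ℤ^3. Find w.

Subtract the known terms from T to get the rank-1 residual R = [0, 1] ⊗ [0, 1] ⊗ w, so R[i,j,k] = a[i]·b[j]·w[k]. Pick indices with nonzero a[2]·b[2] = (1)·(1) = 1. Only the fibre through (2,2,·) is needed: R[2,2,:] = T[2,2,:] − Σₗ aₗ[2]bₗ[2]cₗ = [-2, 0, 0] − (-1)·(2)·[0, -2, 0] − (-1)·(-1)·[-2, -2, -2] = [0, -2, 2]. Then w[k] = R[2,2,k] / 1 for each k, giving w = [0, -2, 2] / 1 = [0, -2, 2].

w = [0, -2, 2]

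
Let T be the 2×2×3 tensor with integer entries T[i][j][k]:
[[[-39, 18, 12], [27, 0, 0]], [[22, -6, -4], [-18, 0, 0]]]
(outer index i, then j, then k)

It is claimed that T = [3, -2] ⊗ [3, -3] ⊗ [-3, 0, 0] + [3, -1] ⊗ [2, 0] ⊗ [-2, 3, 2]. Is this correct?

Yes

Reconstruct entrywise from the claimed factors. For example, T[1,0,0] = 22 and Σₗ aₗ[1]bₗ[0]cₗ[0] = (-2)·(3)·(-3) + (-1)·(2)·(-2) = 22; checking all 12 entries, every one matches. The claim holds.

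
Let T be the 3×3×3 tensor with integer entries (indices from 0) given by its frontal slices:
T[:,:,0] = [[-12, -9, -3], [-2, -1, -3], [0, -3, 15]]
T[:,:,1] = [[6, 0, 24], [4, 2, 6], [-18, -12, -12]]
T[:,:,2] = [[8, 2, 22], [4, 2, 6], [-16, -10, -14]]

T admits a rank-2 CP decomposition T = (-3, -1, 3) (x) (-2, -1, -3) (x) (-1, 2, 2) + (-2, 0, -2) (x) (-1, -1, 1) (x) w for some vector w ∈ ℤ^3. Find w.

w = (-3, -3, -2)

Subtract the known terms from T to get the rank-1 residual R = (-2, 0, -2) (x) (-1, -1, 1) (x) w, so R[i,j,k] = a[i]·b[j]·w[k]. Pick indices with nonzero a[0]·b[0] = (-2)·(-1) = 2. Only the fibre through (0,0,·) is needed: R[0,0,:] = T[0,0,:] − Σₗ aₗ[0]bₗ[0]cₗ = [-12, 6, 8] − (-3)·(-2)·(-1, 2, 2) = [-6, -6, -4]. Then w[k] = R[0,0,k] / 2 for each k, giving w = [-6, -6, -4] / 2 = (-3, -3, -2).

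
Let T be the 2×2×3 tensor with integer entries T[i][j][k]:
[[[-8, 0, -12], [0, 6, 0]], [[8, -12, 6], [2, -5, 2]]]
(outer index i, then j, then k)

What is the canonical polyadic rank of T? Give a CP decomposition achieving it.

rank(T) = 3

Lower bound: the mode-3 unfolding of T (rows indexed by k, columns by (i,j) = (0,0), (0,1), (1,0), (1,1)) is [[-8, 0, 8, 2], [0, 6, -12, -5], [-12, 0, 6, 2]].
There the 3×3 minor on rows k ∈ {0, 1, 2}, columns (i,j) ∈ {(0,0), (0,1), (1,0)} is det [[-8, 0, 8], [0, 6, -12], [-12, 0, 6]] = 288 ≠ 0, so this unfolding has rank ≥ 3; CP rank is at least every unfolding rank, so rank(T) ≥ 3. (This is only a lower bound: in general the CP rank may exceed every unfolding rank, so we still need to exhibit 3 rank-1 terms summing to T.)
Upper bound: T is a sum of 3 rank-1 terms, T = (1, -1) ⊗ (2, 1) ⊗ (-4, 4, -4) + (2, -1) ⊗ (0, 1) ⊗ (2, 1, 2) + (2, 1) ⊗ (1, 0) ⊗ (0, -4, -2) (one valid choice — decompositions are not unique — normalised so each a, b is primitive with positive first nonzero entry; check it by expanding all entries), so rank(T) ≤ 3.
These bounds meet, so rank(T) = 3.
Check entry T[0,1,1] = 6: (1)·(1)·(4) + (2)·(1)·(1) + (2)·(0)·(-4) = 6.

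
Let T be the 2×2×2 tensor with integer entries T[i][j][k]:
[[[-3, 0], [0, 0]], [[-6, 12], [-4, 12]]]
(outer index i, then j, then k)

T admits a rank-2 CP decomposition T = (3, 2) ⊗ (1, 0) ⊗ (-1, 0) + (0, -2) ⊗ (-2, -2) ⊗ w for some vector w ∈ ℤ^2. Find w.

Subtract the known terms from T to get the rank-1 residual R = (0, -2) ⊗ (-2, -2) ⊗ w, so R[i,j,k] = a[i]·b[j]·w[k]. Pick indices with nonzero a[1]·b[0] = (-2)·(-2) = 4. Only the fibre through (1,0,·) is needed: R[1,0,:] = T[1,0,:] − Σₗ aₗ[1]bₗ[0]cₗ = [-6, 12] − (2)·(1)·(-1, 0) = [-4, 12]. Then w[k] = R[1,0,k] / 4 for each k, giving w = [-4, 12] / 4 = (-1, 3).

w = (-1, 3)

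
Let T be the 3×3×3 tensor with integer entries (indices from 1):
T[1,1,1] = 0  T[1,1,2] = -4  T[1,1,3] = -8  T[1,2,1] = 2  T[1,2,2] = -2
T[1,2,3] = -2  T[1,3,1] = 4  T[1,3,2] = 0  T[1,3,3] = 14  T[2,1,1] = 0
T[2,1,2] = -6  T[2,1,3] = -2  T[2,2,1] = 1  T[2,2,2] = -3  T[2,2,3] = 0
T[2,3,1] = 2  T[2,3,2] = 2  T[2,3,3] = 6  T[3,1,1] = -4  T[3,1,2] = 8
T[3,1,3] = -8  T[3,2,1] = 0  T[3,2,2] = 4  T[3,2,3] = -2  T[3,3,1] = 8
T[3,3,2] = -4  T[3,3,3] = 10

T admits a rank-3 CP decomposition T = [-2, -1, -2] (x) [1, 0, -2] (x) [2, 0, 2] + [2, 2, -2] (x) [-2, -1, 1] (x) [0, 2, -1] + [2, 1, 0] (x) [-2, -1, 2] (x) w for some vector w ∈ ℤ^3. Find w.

Subtract the known terms from T to get the rank-1 residual R = [2, 1, 0] (x) [-2, -1, 2] (x) w, so R[i,j,k] = a[i]·b[j]·w[k]. Pick indices with nonzero a[1]·b[1] = (2)·(-2) = -4. Only the fibre through (1,1,·) is needed: R[1,1,:] = T[1,1,:] − Σₗ aₗ[1]bₗ[1]cₗ = [0, -4, -8] − (-2)·(1)·[2, 0, 2] − (2)·(-2)·[0, 2, -1] = [4, 4, -8]. Then w[k] = R[1,1,k] / -4 for each k, giving w = [4, 4, -8] / -4 = [-1, -1, 2].

w = [-1, -1, 2]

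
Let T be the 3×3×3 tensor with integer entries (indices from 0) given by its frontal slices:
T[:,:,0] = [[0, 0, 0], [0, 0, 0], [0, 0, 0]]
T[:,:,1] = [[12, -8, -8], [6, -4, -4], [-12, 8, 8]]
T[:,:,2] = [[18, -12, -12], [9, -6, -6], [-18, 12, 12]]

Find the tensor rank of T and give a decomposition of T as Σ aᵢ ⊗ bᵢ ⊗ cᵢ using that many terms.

rank(T) = 1

Lower bound: T ≠ 0 (e.g. T[0,0,1] = 12), so rank(T) ≥ 1.
Upper bound: if T = a ⊗ b ⊗ c then every fibre of T is a multiple of the corresponding factor, so read the factors off the fibres through the nonzero entry T[0,0,1] = 12.
The mode-1 fibre T[:,0,1] = [12, 6, -12] gives a = [2, 1, -2] (primitive direction); the mode-2 fibre T[0,:,1] = [12, -8, -8] gives b = [3, -2, -2]; then c[k] = T[0,0,k] / (a[0]·b[0]) = [0, 12, 18] / 6 = [0, 2, 3].
Expanding [2, 1, -2] ⊗ [3, -2, -2] ⊗ [0, 2, 3] reproduces all 27 entries of T, so T = [2, 1, -2] ⊗ [3, -2, -2] ⊗ [0, 2, 3] and rank(T) ≤ 1.
These bounds meet, so rank(T) = 1.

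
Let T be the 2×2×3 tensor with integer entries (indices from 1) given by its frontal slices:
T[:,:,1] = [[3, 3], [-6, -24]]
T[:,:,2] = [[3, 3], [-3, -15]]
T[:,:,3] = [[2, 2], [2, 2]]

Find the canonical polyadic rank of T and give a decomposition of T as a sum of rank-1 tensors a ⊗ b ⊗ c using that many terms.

rank(T) = 2

Lower bound: the mode-2 unfolding of T (rows indexed by j, columns by (i,k) = (1,1), (1,2), (1,3), (2,1), (2,2), (2,3)) is [[3, 3, 2, -6, -3, 2], [3, 3, 2, -24, -15, 2]].
There the 2×2 minor on rows j ∈ {1, 2}, columns (i,k) ∈ {(1,1), (2,1)} is det [[3, -6], [3, -24]] = -54 ≠ 0, so this unfolding has rank ≥ 2; CP rank is at least every unfolding rank, so rank(T) ≥ 2. (This is only a lower bound: in general the CP rank may exceed every unfolding rank, so we still need to exhibit 2 rank-1 terms summing to T.)
Upper bound — finding two terms. Write S_k = T[:,:,k] for the frontal slices: S₁ = [[3, 3], [-6, -24]], S₂ = [[3, 3], [-3, -15]], S₃ = [[2, 2], [2, 2]].
If T = a₁ ⊗ b₁ ⊗ c₁ + a₂ ⊗ b₂ ⊗ c₂ then each S_k = c₁[k]·a₁b₁ᵀ + c₂[k]·a₂b₂ᵀ. S₁ and S₂ are linearly independent, so a₁b₁ᵀ and a₂b₂ᵀ must span the same plane of matrices: they are the rank-1 matrices of the form x·S₁ + y·S₂.
det(x·S₁ + y·S₂) is −54·x² − 90·xy − 36·y² = (-18)·(3·x + 2·y)(x + y), vanishing at (x:y) = (2:-3) and (1:-1).
M₁ = 2·S₁ − 3·S₂ = [[-3, -3], [-3, -3]] = (-3)·(1, 1)(1, 1)ᵀ and M₂ = S₁ − S₂ = [[0, 0], [-3, -9]] = (-3)·(0, 1)(1, 3)ᵀ, so take a₁ = (1, 1), b₁ = (1, 1), a₂ = (0, 1), b₂ = (1, 3).
Each slice is an integer combination of E₁ = a₁b₁ᵀ and E₂ = a₂b₂ᵀ: S₁ = 3·E₁ − 9·E₂, S₂ = 3·E₁ − 6·E₂, S₃ = 2·E₁; reading off coefficients, c₁ = (3, 3, 2) and c₂ = (-9, -6, 0).
Hence T = (1, 1) ⊗ (1, 1) ⊗ (3, 3, 2) + (0, 1) ⊗ (1, 3) ⊗ (-9, -6, 0), so rank(T) ≤ 2.
These bounds meet, so rank(T) = 2.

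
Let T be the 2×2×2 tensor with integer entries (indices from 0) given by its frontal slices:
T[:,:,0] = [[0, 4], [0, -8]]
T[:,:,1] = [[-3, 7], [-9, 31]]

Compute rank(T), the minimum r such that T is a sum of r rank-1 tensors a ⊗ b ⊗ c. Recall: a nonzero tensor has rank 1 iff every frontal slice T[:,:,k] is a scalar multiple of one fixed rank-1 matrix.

Lower bound: the mode-1 unfolding of T (rows indexed by i, columns by (j,k) = (0,0), (0,1), (1,0), (1,1)) is [[0, -3, 4, 7], [0, -9, -8, 31]].
There the 2×2 minor on rows i ∈ {0, 1}, columns (j,k) ∈ {(0,1), (1,0)} is det [[-3, 4], [-9, -8]] = 60 ≠ 0, so this unfolding has rank ≥ 2; CP rank is at least every unfolding rank, so rank(T) ≥ 2. (This is only a lower bound: in general the CP rank may exceed every unfolding rank, so we still need to exhibit 2 rank-1 terms summing to T.)
Upper bound — finding two terms. Write S_k = T[:,:,k] for the frontal slices: S₀ = [[0, 4], [0, -8]], S₁ = [[-3, 7], [-9, 31]].
If T = a₁ ⊗ b₁ ⊗ c₁ + a₂ ⊗ b₂ ⊗ c₂ then each S_k = c₁[k]·a₁b₁ᵀ + c₂[k]·a₂b₂ᵀ. S₀ and S₁ are linearly independent, so a₁b₁ᵀ and a₂b₂ᵀ must span the same plane of matrices: they are the rank-1 matrices of the form x·S₀ + y·S₁.
det(x·S₀ + y·S₁) is 60·xy − 30·y² = 30·(2·x − y)(y), vanishing at (x:y) = (1:2) and (1:0).
M₁ = S₀ + 2·S₁ = [[-6, 18], [-18, 54]] = (-6)·[1, 3][1, -3]ᵀ and M₂ = S₀ = [[0, 4], [0, -8]] = 4·[1, -2][0, 1]ᵀ, so take a₁ = [1, 3], b₁ = [1, -3], a₂ = [1, -2], b₂ = [0, 1].
Each slice is an integer combination of E₁ = a₁b₁ᵀ and E₂ = a₂b₂ᵀ: S₀ = 4·E₂, S₁ = −3·E₁ − 2·E₂; reading off coefficients, c₁ = [0, -3] and c₂ = [4, -2].
Hence T = [1, 3] ⊗ [1, -3] ⊗ [0, -3] + [1, -2] ⊗ [0, 1] ⊗ [4, -2], so rank(T) ≤ 2.
These bounds meet, so rank(T) = 2.
Check entry T[0,1,0] = 4: (1)·(-3)·(0) + (1)·(1)·(4) = 4.

2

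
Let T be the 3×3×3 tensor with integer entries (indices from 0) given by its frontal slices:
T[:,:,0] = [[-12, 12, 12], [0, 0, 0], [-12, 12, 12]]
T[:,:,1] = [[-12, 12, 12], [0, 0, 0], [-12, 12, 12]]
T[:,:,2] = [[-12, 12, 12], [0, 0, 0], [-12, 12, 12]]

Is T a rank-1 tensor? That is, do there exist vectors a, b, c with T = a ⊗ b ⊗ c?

Yes

If T = a ⊗ b ⊗ c then every fibre of T is a multiple of the corresponding factor, so read the factors off the fibres through the nonzero entry T[0,0,0] = -12.
The mode-1 fibre T[:,0,0] = [-12, 0, -12] gives a = [1, 0, 1] (primitive direction); the mode-2 fibre T[0,:,0] = [-12, 12, 12] gives b = [1, -1, -1]; then c[k] = T[0,0,k] / (a[0]·b[0]) = [-12, -12, -12] / 1 = [-12, -12, -12].
Expanding [1, 0, 1] ⊗ [1, -1, -1] ⊗ [-12, -12, -12] reproduces all 27 entries of T, so T = [1, 0, 1] ⊗ [1, -1, -1] ⊗ [-12, -12, -12] and rank(T) ≤ 1.
Equivalently every frontal slice T[:,:,k] is c[k] times the rank-1 matrix [1, 0, 1] ⊗ [1, -1, -1]. So T has rank 1 (it is nonzero).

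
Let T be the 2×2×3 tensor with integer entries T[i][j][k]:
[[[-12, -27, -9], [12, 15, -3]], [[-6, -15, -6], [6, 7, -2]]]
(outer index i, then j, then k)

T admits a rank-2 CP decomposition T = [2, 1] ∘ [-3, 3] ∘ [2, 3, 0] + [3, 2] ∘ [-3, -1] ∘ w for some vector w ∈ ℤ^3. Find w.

w = [0, 1, 1]

Subtract the known terms from T to get the rank-1 residual R = [3, 2] ∘ [-3, -1] ∘ w, so R[i,j,k] = a[i]·b[j]·w[k]. Pick indices with nonzero a[0]·b[0] = (3)·(-3) = -9. Only the fibre through (0,0,·) is needed: R[0,0,:] = T[0,0,:] − Σₗ aₗ[0]bₗ[0]cₗ = [-12, -27, -9] − (2)·(-3)·[2, 3, 0] = [0, -9, -9]. Then w[k] = R[0,0,k] / -9 for each k, giving w = [0, -9, -9] / -9 = [0, 1, 1].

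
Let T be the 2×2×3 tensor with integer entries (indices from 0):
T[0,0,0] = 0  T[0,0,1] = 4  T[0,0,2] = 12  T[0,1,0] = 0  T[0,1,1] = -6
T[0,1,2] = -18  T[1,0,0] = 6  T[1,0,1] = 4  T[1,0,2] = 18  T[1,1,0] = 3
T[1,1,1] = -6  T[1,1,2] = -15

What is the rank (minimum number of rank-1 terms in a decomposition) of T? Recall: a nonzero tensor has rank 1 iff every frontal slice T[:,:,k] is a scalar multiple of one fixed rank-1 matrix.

Lower bound: the mode-3 unfolding of T (rows indexed by k, columns by (i,j) = (0,0), (0,1), (1,0), (1,1)) is [[0, 0, 6, 3], [4, -6, 4, -6], [12, -18, 18, -15]].
There the 2×2 minor on rows k ∈ {0, 1}, columns (i,j) ∈ {(0,0), (1,0)} is det [[0, 6], [4, 4]] = -24 ≠ 0, so this unfolding has rank ≥ 2; CP rank is at least every unfolding rank, so rank(T) ≥ 2. (Unfolding ranks only ever bound the CP rank from below — rank(T) can be strictly larger than all of them — so the matching upper bound has to come from an explicit 2-term decomposition.)
Upper bound — finding two terms. Write S_k = T[:,:,k] for the frontal slices: S₀ = [[0, 0], [6, 3]], S₁ = [[4, -6], [4, -6]], S₂ = [[12, -18], [18, -15]].
If T = a₁ ⊗ b₁ ⊗ c₁ + a₂ ⊗ b₂ ⊗ c₂ then each S_k = c₁[k]·a₁b₁ᵀ + c₂[k]·a₂b₂ᵀ. S₀ and S₁ are linearly independent, so a₁b₁ᵀ and a₂b₂ᵀ must span the same plane of matrices: they are the rank-1 matrices of the form x·S₀ + y·S₁.
det(x·S₀ + y·S₁) is 48·xy = 48·(y)(x), vanishing at (x:y) = (1:0) and (0:1).
M₁ = S₀ = [[0, 0], [6, 3]] = 3·[0, 1][2, 1]ᵀ and M₂ = S₁ = [[4, -6], [4, -6]] = 2·[1, 1][2, -3]ᵀ, so take a₁ = [0, 1], b₁ = [2, 1], a₂ = [1, 1], b₂ = [2, -3].
Each slice is an integer combination of E₁ = a₁b₁ᵀ and E₂ = a₂b₂ᵀ: S₀ = 3·E₁, S₁ = 2·E₂, S₂ = 3·E₁ + 6·E₂; reading off coefficients, c₁ = [3, 0, 3] and c₂ = [0, 2, 6].
Hence T = [0, 1] ⊗ [2, 1] ⊗ [3, 0, 3] + [1, 1] ⊗ [2, -3] ⊗ [0, 2, 6], so rank(T) ≤ 2.
These bounds meet, so rank(T) = 2.
Check entry T[0,1,0] = 0: (0)·(1)·(3) + (1)·(-3)·(0) = 0.

2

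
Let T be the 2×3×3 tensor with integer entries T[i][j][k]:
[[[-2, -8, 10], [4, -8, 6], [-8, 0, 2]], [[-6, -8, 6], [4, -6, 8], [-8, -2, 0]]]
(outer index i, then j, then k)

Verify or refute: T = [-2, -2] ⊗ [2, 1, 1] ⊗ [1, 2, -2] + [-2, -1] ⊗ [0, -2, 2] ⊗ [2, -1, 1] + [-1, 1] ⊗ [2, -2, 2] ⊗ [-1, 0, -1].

Yes

Reconstruct entrywise from the claimed factors. For example, T[1,1,0] = 4 and Σₗ aₗ[1]bₗ[1]cₗ[0] = (-2)·(1)·(1) + (-1)·(-2)·(2) + (1)·(-2)·(-1) = 4; checking all 18 entries, every one matches. The claim holds.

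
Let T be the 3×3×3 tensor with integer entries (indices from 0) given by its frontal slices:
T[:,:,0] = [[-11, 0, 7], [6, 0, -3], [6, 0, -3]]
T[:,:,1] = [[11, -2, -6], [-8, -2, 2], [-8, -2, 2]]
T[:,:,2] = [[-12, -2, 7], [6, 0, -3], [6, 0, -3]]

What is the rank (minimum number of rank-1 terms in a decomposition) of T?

Lower bound: the mode-3 unfolding of T (rows indexed by k, columns by (i,j) = (0,0), (0,1), (0,2), (1,0), (1,1), (1,2), (2,0), (2,1), (2,2)) is [[-11, 0, 7, 6, 0, -3, 6, 0, -3], [11, -2, -6, -8, -2, 2, -8, -2, 2], [-12, -2, 7, 6, 0, -3, 6, 0, -3]].
There the 3×3 minor on rows k ∈ {0, 1, 2}, columns (i,j) ∈ {(0,0), (0,1), (0,2)} is det [[-11, 0, 7], [11, -2, -6], [-12, -2, 7]] = -36 ≠ 0, so this unfolding has rank ≥ 3; CP rank is at least every unfolding rank, so rank(T) ≥ 3. (This is only a lower bound: in general the CP rank may exceed every unfolding rank, so we still need to exhibit 3 rank-1 terms summing to T.)
Upper bound: T is a sum of 3 rank-1 terms, T = [1, -1, -1] (x) [2, 2, 1] (x) [-1, 2, -1] + [1, 0, 0] (x) [1, 2, 0] (x) [-1, -1, -2] + [2, -1, -1] (x) [2, -1, -2] (x) [-2, 2, -2] (written with every a and b primitive with positive leading entry and the scale carried by c; CP decompositions are not unique, and this one is verified by expanding entrywise), so rank(T) ≤ 3.
These bounds meet, so rank(T) = 3.

3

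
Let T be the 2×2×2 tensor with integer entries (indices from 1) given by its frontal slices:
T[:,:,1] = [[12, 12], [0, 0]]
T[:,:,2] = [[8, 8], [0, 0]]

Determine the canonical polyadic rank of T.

Lower bound: T ≠ 0 (e.g. T[1,1,1] = 12), so rank(T) ≥ 1.
Upper bound: if T = a (x) b (x) c then every fibre of T is a multiple of the corresponding factor, so read the factors off the fibres through the nonzero entry T[1,1,1] = 12.
The mode-1 fibre T[:,1,1] = [12, 0] gives a = [1, 0] (primitive direction); the mode-2 fibre T[1,:,1] = [12, 12] gives b = [1, 1]; then c[k] = T[1,1,k] / (a[1]·b[1]) = [12, 8] / 1 = [12, 8].
Expanding [1, 0] (x) [1, 1] (x) [12, 8] reproduces all 8 entries of T, so T = [1, 0] (x) [1, 1] (x) [12, 8] and rank(T) ≤ 1.
These bounds meet, so rank(T) = 1.

1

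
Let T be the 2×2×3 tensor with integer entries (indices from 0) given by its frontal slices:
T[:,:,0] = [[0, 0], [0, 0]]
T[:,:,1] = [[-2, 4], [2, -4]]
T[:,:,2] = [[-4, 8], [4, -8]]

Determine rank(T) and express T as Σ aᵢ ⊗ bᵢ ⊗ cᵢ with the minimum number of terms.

Lower bound: T ≠ 0 (e.g. T[0,0,1] = -2), so rank(T) ≥ 1.
Upper bound: the mode-1 fibre T[:,0,1] = [-2, 2] gives a = (1, -1) (primitive direction); the mode-2 fibre T[0,:,1] = [-2, 4] gives b = (1, -2); then c[k] = T[0,0,k] / (a[0]·b[0]) = [0, -2, -4] / 1 = (0, -2, -4).
Expanding (1, -1) ⊗ (1, -2) ⊗ (0, -2, -4) reproduces all 12 entries of T, so T = (1, -1) ⊗ (1, -2) ⊗ (0, -2, -4) and rank(T) ≤ 1.
These bounds meet, so rank(T) = 1.

rank(T) = 1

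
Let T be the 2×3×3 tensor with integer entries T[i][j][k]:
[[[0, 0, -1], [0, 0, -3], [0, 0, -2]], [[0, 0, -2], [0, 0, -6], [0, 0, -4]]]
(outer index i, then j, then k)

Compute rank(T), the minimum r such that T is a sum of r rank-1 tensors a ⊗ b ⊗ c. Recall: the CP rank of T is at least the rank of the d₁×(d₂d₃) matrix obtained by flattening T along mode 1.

1

Lower bound: T ≠ 0 (e.g. T[0,0,2] = -1), so rank(T) ≥ 1.
Upper bound: if T = a ⊗ b ⊗ c then every fibre of T is a multiple of the corresponding factor, so read the factors off the fibres through the nonzero entry T[0,0,2] = -1.
The mode-1 fibre T[:,0,2] = [-1, -2] gives a = (1, 2) (primitive direction); the mode-2 fibre T[0,:,2] = [-1, -3, -2] gives b = (1, 3, 2); then c[k] = T[0,0,k] / (a[0]·b[0]) = [0, 0, -1] / 1 = (0, 0, -1).
Expanding (1, 2) ⊗ (1, 3, 2) ⊗ (0, 0, -1) reproduces all 18 entries of T, so T = (1, 2) ⊗ (1, 3, 2) ⊗ (0, 0, -1) and rank(T) ≤ 1.
These bounds meet, so rank(T) = 1.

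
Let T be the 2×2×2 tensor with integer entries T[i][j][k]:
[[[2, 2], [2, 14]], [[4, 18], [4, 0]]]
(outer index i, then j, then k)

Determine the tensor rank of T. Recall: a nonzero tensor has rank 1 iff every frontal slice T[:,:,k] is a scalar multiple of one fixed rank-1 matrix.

2

Lower bound: the mode-1 unfolding of T (rows indexed by i, columns by (j,k) = (0,0), (0,1), (1,0), (1,1)) is [[2, 2, 2, 14], [4, 18, 4, 0]].
There the 2×2 minor on rows i ∈ {0, 1}, columns (j,k) ∈ {(0,0), (0,1)} is det [[2, 2], [4, 18]] = 28 ≠ 0, so this unfolding has rank ≥ 2; CP rank is at least every unfolding rank, so rank(T) ≥ 2. (Unfolding ranks only ever bound the CP rank from below — rank(T) can be strictly larger than all of them — so the matching upper bound has to come from an explicit 2-term decomposition.)
Upper bound — finding two terms. Write S_k = T[:,:,k] for the frontal slices: S₀ = [[2, 2], [4, 4]], S₁ = [[2, 14], [18, 0]].
If T = a₁ ⊗ b₁ ⊗ c₁ + a₂ ⊗ b₂ ⊗ c₂ then each S_k = c₁[k]·a₁b₁ᵀ + c₂[k]·a₂b₂ᵀ. S₀ and S₁ are linearly independent, so a₁b₁ᵀ and a₂b₂ᵀ must span the same plane of matrices: they are the rank-1 matrices of the form x·S₀ + y·S₁.
det(x·S₀ + y·S₁) is −84·xy − 252·y² = (-84)·(x + 3·y)(y), vanishing at (x:y) = (3:-1) and (1:0).
M₁ = 3·S₀ − S₁ = [[4, -8], [-6, 12]] = 2·[2, -3][1, -2]ᵀ and M₂ = S₀ = [[2, 2], [4, 4]] = 2·[1, 2][1, 1]ᵀ, so take a₁ = [2, -3], b₁ = [1, -2], a₂ = [1, 2], b₂ = [1, 1].
Each slice is an integer combination of E₁ = a₁b₁ᵀ and E₂ = a₂b₂ᵀ: S₀ = 2·E₂, S₁ = −2·E₁ + 6·E₂; reading off coefficients, c₁ = [0, -2] and c₂ = [2, 6].
Hence T = [2, -3] ⊗ [1, -2] ⊗ [0, -2] + [1, 2] ⊗ [1, 1] ⊗ [2, 6], so rank(T) ≤ 2.
These bounds meet, so rank(T) = 2.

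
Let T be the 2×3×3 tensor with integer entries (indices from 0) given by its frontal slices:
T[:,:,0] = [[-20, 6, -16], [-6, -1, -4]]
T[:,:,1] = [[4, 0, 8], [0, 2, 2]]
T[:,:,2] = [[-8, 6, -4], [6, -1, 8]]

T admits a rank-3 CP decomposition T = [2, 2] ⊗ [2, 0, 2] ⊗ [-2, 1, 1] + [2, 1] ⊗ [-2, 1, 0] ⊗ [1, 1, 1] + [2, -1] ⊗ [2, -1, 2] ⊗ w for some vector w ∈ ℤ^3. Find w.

Subtract the known terms from T to get the rank-1 residual R = [2, -1] ⊗ [2, -1, 2] ⊗ w, so R[i,j,k] = a[i]·b[j]·w[k]. Pick indices with nonzero a[0]·b[0] = (2)·(2) = 4. Only the fibre through (0,0,·) is needed: R[0,0,:] = T[0,0,:] − Σₗ aₗ[0]bₗ[0]cₗ = [-20, 4, -8] − (2)·(2)·[-2, 1, 1] − (2)·(-2)·[1, 1, 1] = [-8, 4, -8]. Then w[k] = R[0,0,k] / 4 for each k, giving w = [-8, 4, -8] / 4 = [-2, 1, -2].

w = [-2, 1, -2]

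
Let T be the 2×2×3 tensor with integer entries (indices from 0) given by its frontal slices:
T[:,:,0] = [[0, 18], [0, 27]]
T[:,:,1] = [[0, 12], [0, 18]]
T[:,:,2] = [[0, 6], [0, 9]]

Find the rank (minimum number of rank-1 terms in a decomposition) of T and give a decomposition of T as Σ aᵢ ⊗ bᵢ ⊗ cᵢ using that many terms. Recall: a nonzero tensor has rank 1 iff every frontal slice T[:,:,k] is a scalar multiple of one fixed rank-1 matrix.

rank(T) = 1

Lower bound: T ≠ 0 (e.g. T[0,1,0] = 18), so rank(T) ≥ 1.
Upper bound: if T = a ⊗ b ⊗ c then every fibre of T is a multiple of the corresponding factor, so read the factors off the fibres through the nonzero entry T[0,1,0] = 18.
The mode-1 fibre T[:,1,0] = [18, 27] gives a = [2, 3] (primitive direction); the mode-2 fibre T[0,:,0] = [0, 18] gives b = [0, 1]; then c[k] = T[0,1,k] / (a[0]·b[1]) = [18, 12, 6] / 2 = [9, 6, 3].
Expanding [2, 3] ⊗ [0, 1] ⊗ [9, 6, 3] reproduces all 12 entries of T, so T = [2, 3] ⊗ [0, 1] ⊗ [9, 6, 3] and rank(T) ≤ 1.
These bounds meet, so rank(T) = 1.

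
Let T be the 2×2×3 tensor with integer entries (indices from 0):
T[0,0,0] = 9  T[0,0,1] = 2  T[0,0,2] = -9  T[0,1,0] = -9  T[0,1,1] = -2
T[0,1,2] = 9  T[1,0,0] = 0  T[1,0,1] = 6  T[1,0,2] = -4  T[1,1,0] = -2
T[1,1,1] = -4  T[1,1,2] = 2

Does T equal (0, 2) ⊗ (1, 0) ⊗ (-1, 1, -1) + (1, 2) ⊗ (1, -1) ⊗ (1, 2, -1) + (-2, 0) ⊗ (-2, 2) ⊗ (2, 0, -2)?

Reconstruct entrywise from the claimed factors. For example, T[1,1,2] = 2 and Σₗ aₗ[1]bₗ[1]cₗ[2] = (2)·(0)·(-1) + (2)·(-1)·(-1) + (0)·(2)·(-2) = 2; checking all 12 entries, every one matches. The claim holds.

Yes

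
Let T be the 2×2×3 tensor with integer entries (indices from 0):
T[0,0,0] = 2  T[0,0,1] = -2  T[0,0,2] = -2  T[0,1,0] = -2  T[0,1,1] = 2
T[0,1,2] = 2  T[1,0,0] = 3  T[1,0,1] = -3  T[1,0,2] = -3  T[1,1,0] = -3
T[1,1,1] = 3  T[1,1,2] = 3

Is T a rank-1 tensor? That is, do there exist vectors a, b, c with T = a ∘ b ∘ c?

If T = a ∘ b ∘ c then every fibre of T is a multiple of the corresponding factor, so read the factors off the fibres through the nonzero entry T[0,0,0] = 2.
The mode-1 fibre T[:,0,0] = [2, 3] gives a = [2, 3] (primitive direction); the mode-2 fibre T[0,:,0] = [2, -2] gives b = [1, -1]; then c[k] = T[0,0,k] / (a[0]·b[0]) = [2, -2, -2] / 2 = [1, -1, -1].
Expanding [2, 3] ∘ [1, -1] ∘ [1, -1, -1] reproduces all 12 entries of T, so T = [2, 3] ∘ [1, -1] ∘ [1, -1, -1] and rank(T) ≤ 1.
Equivalently every frontal slice T[:,:,k] is c[k] times the rank-1 matrix [2, 3] ∘ [1, -1]. So T has rank 1 (it is nonzero).

Yes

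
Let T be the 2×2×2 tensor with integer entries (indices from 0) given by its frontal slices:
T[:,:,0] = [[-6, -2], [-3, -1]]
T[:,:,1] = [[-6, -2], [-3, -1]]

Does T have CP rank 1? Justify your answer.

Yes

If T = a ⊗ b ⊗ c then every fibre of T is a multiple of the corresponding factor, so read the factors off the fibres through the nonzero entry T[0,0,0] = -6.
The mode-1 fibre T[:,0,0] = [-6, -3] gives a = [2, 1] (primitive direction); the mode-2 fibre T[0,:,0] = [-6, -2] gives b = [3, 1]; then c[k] = T[0,0,k] / (a[0]·b[0]) = [-6, -6] / 6 = [-1, -1].
Expanding [2, 1] ⊗ [3, 1] ⊗ [-1, -1] reproduces all 8 entries of T, so T = [2, 1] ⊗ [3, 1] ⊗ [-1, -1] and rank(T) ≤ 1.
Equivalently every frontal slice T[:,:,k] is c[k] times the rank-1 matrix [2, 1] ⊗ [3, 1]. So T has rank 1 (it is nonzero).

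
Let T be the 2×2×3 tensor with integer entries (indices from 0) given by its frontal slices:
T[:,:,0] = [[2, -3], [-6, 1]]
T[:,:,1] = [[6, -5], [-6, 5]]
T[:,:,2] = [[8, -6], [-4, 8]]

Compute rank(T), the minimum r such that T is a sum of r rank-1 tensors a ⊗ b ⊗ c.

Lower bound: the mode-3 unfolding of T (rows indexed by k, columns by (i,j) = (0,0), (0,1), (1,0), (1,1)) is [[2, -3, -6, 1], [6, -5, -6, 5], [8, -6, -4, 8]].
There the 3×3 minor on rows k ∈ {0, 1, 2}, columns (i,j) ∈ {(0,0), (0,1), (1,0)} is det [[2, -3, -6], [6, -5, -6], [8, -6, -4]] = 16 ≠ 0, so this unfolding has rank ≥ 3; CP rank is at least every unfolding rank, so rank(T) ≥ 3. (Flattening ranks never certify an upper bound on CP rank; for that we must actually write T with 3 rank-1 terms.)
Upper bound: T is a sum of 3 rank-1 terms, T = (1, -1) ⊗ (1, -1) ⊗ (0, 4, 8) + (1, -1) ⊗ (2, -1) ⊗ (2, 1, -1) + (1, 1) ⊗ (2, 1) ⊗ (-1, 0, 1) (written with every a and b primitive with positive leading entry and the scale carried by c; CP decompositions are not unique, and this one is verified by expanding entrywise), so rank(T) ≤ 3.
These bounds meet, so rank(T) = 3.

3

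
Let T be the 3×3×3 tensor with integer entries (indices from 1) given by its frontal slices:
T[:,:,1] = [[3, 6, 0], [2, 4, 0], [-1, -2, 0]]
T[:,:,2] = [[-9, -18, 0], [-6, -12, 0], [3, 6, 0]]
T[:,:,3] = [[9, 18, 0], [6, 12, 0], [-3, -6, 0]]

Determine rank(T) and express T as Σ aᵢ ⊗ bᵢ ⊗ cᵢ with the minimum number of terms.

rank(T) = 1

Lower bound: T ≠ 0 (e.g. T[1,1,1] = 3), so rank(T) ≥ 1.
Upper bound: the mode-1 fibre T[:,1,1] = [3, 2, -1] gives a = (3, 2, -1) (primitive direction); the mode-2 fibre T[1,:,1] = [3, 6, 0] gives b = (1, 2, 0); then c[k] = T[1,1,k] / (a[1]·b[1]) = [3, -9, 9] / 3 = (1, -3, 3).
Expanding (3, 2, -1) ⊗ (1, 2, 0) ⊗ (1, -3, 3) reproduces all 27 entries of T, so T = (3, 2, -1) ⊗ (1, 2, 0) ⊗ (1, -3, 3) and rank(T) ≤ 1.
These bounds meet, so rank(T) = 1.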